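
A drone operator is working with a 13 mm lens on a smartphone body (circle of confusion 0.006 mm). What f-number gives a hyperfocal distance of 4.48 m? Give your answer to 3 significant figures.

Rearrange H = f²/(N·c) + f for N: N = f² / ((H − f)·c).
N = 13² / ((4480 − 13) × 0.006) = 169 / 26.80 ≈ 6.31.

f/6.31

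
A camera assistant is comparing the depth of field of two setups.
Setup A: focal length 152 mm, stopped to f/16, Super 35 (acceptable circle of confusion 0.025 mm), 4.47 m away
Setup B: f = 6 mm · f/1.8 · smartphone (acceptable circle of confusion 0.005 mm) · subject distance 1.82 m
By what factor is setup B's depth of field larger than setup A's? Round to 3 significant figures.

Setup A: H = 152²/(16×0.025) + 152 ≈ 57912.0 mm; DoF = Df − Dn = 4831.17 − 4159.08 ≈ 672.09 mm.
Setup B: H = 6²/(1.8×0.005) + 6 ≈ 4006.0 mm; DoF = Df − Dn = 3330.3 − 1252.1 ≈ 2078.2 mm.
Ratio = 2078.2 / 672.09 ≈ 3.09.

3.09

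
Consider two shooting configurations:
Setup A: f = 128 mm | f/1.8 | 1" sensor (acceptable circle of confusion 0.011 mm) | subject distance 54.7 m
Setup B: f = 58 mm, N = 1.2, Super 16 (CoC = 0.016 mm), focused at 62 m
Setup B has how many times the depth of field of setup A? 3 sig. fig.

6.91

Setup A: H = 128²/(1.8×0.011) + 128 ≈ 827602.7 mm; DoF = Df − Dn = 58562.2 − 51315.7 ≈ 7246.5 mm.
Setup B: H = 58²/(1.2×0.016) + 58 ≈ 175266.3 mm; DoF = Df − Dn = 95906 − 45806 ≈ 50100 mm.
Ratio = 50100 / 7246.5 ≈ 6.91.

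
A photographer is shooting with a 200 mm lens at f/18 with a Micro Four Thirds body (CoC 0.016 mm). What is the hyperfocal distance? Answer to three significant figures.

139 m

Hyperfocal distance H = f²/(N·c) + f = 200²/(18 × 0.016) + 200 = 40000/0.288 + 200 ≈ 139088.9 mm ≈ 139 m.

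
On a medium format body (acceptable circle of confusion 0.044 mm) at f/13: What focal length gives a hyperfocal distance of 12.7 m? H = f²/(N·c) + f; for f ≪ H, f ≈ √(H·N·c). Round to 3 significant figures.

From H = f²/(N·c) + f, with f ≪ H: f ≈ √(H·N·c) = √(12700 × 13 × 0.044) = √7264.4 ≈ 85.23 mm.
Exact: f² + N·c·f − N·c·H = 0 ⇒ f = (−N·c + √((N·c)² + 4·N·c·H))/2 = (−0.572 + √29058)/2 ≈ 84.946 mm ≈ 84.9 mm.

84.9 mm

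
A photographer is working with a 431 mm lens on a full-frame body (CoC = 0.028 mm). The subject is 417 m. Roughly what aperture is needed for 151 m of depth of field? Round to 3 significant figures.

Write h = H − f = f²/(N·c). The thin-lens limits are Dn = s·h/(h + (s−f)) and Df = s·h/(h − (s−f)), so DoF = Df − Dn = 2·s·(s−f)·h / (h² − (s−f)²).
That is a quadratic in h: DoF·h² − 2·s·(s−f)·h − DoF·(s−f)² = 0 ⇒ h = (s−f)·(s + √(s² + DoF²)) / DoF = 416569 × (417000 + √(417000² + 151000²)) / 151000 = 416569 × (417000 + 443497) / 151000 ≈ 2373885 mm.
Then N = f²/(c·h) = 431² / (0.028 × 2373885) = 185761 / 66469 ≈ 2.79.

f/2.79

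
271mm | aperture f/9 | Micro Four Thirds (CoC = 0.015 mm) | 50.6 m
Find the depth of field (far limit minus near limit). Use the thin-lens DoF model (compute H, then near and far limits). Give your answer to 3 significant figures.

Hyperfocal distance H = f²/(N·c) + f = 271²/(9 × 0.015) + 271 = 73441/0.135 + 271 ≈ 544278.4 mm ≈ 544.3 m.
Near limit Dn = s·(H − f)/(H + s − 2f) = 50600 × (544278.4 − 271) / (544278.4 + 50600 − 2 × 271) = 50600 × 544007.4 / 594336.4 ≈ 46315.1 mm.
Far limit Df = s·(H − f)/(H − s) = 50600 × (544278.4 − 271) / (544278.4 − 50600) = 50600 × 544007.4 / 493678.4 ≈ 55758.5 mm.
Depth of field = Df − Dn = 55758.5 − 46315.1 ≈ 9443.4 mm ≈ 9.44 m.

9.44 m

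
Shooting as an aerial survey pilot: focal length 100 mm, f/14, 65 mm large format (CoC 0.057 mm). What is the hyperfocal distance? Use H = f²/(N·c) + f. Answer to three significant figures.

12.6 m

Hyperfocal distance H = f²/(N·c) + f = 100²/(14 × 0.057) + 100 = 10000/0.798 + 100 ≈ 12631.3 mm ≈ 12.6 m.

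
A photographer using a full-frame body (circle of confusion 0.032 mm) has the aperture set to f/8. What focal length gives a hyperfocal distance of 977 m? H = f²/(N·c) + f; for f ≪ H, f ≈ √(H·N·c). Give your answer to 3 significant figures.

From H = f²/(N·c) + f, with f ≪ H: f ≈ √(H·N·c) = √(977000 × 8 × 0.032) = √250112 ≈ 500.1 mm.
The +f correction barely moves this — solving exactly, f² + N·c·f − N·c·H = 0 ⇒ f = (−N·c + √((N·c)² + 4·N·c·H))/2 = (−0.256 + √1000448)/2 ≈ 499.98 mm, so f ≈ 500 mm.

500 mm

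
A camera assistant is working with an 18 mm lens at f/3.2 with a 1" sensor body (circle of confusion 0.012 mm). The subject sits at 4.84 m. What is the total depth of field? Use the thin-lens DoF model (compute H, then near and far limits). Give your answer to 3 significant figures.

8.22 m

Hyperfocal distance H = f²/(N·c) + f = 18²/(3.2 × 0.012) + 18 = 324/0.0384 + 18 ≈ 8455.5 mm ≈ 8.456 m.
Near limit Dn = s·(H − f)/(H + s − 2f) = 4840 × (8455.5 − 18) / (8455.5 + 4840 − 2 × 18) = 4840 × 8437.5 / 13259.5 ≈ 3079.9 mm.
Far limit Df = s·(H − f)/(H − s) = 4840 × (8455.5 − 18) / (8455.5 − 4840) = 4840 × 8437.5 / 3615.5 ≈ 11295.1 mm.
Depth of field = Df − Dn = 11295.1 − 3079.9 ≈ 8215.2 mm ≈ 8.22 m.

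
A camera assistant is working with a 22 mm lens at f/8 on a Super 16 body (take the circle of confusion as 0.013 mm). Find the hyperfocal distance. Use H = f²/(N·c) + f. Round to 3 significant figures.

Hyperfocal distance H = f²/(N·c) + f = 22²/(8 × 0.013) + 22 = 484/0.104 + 22 ≈ 4675.8 mm ≈ 4.68 m.

4.68 m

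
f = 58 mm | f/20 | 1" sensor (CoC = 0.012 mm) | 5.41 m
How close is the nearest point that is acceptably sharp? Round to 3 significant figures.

3.92 m

Hyperfocal distance H = f²/(N·c) + f = 58²/(20 × 0.012) + 58 = 3364/0.24 + 58 ≈ 14074.7 mm ≈ 14.07 m.
Near limit Dn = s·(H − f)/(H + s − 2f) = 5410 × (14074.7 − 58) / (14074.7 + 5410 − 2 × 58) = 5410 × 14016.7 / 19368.7 ≈ 3915.1 mm ≈ 3.92 m.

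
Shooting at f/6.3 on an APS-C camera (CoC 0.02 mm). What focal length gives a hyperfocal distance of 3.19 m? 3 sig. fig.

20.0 mm

From H = f²/(N·c) + f, with f ≪ H: f ≈ √(H·N·c) = √(3190 × 6.3 × 0.02) = √401.94 ≈ 20.05 mm.
Exact: f² + N·c·f − N·c·H = 0 ⇒ f = (−N·c + √((N·c)² + 4·N·c·H))/2 = (−0.126 + √1607.8)/2 ≈ 19.986 mm ≈ 20.0 mm.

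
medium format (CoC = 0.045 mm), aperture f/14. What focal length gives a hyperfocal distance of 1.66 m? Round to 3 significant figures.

From H = f²/(N·c) + f, with f ≪ H: f ≈ √(H·N·c) = √(1660 × 14 × 0.045) = √1045.8 ≈ 32.34 mm.
Exact: f² + N·c·f − N·c·H = 0 ⇒ f = (−N·c + √((N·c)² + 4·N·c·H))/2 = (−0.63 + √4183.6)/2 ≈ 32.025 mm ≈ 32.0 mm.

32.0 mm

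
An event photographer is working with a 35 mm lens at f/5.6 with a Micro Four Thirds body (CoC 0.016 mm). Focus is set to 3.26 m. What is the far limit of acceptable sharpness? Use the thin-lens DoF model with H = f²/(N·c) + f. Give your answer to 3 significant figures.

4.27 m

Hyperfocal distance H = f²/(N·c) + f = 35²/(5.6 × 0.016) + 35 = 1225/0.0896 + 35 ≈ 13706.9 mm ≈ 13.71 m.
Far limit Df = s·(H − f)/(H − s) = 3260 × (13706.9 − 35) / (13706.9 − 3260) = 3260 × 13671.9 / 10446.9 ≈ 4266.4 mm ≈ 4.27 m.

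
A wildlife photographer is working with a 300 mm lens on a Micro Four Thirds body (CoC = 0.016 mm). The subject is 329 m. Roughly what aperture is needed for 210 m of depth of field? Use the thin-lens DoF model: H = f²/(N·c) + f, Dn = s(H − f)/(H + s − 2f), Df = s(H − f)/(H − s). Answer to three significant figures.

Write h = H − f = f²/(N·c). The thin-lens limits are Dn = s·h/(h + (s−f)) and Df = s·h/(h − (s−f)), so DoF = Df − Dn = 2·s·(s−f)·h / (h² − (s−f)²).
That is a quadratic in h: DoF·h² − 2·s·(s−f)·h − DoF·(s−f)² = 0 ⇒ h = (s−f)·(s + √(s² + DoF²)) / DoF = 328700 × (329000 + √(329000² + 210000²)) / 210000 = 328700 × (329000 + 390309) / 210000 ≈ 1125890 mm.
Then N = f²/(c·h) = 300² / (0.016 × 1125890) = 90000 / 18014 ≈ 5.

f/5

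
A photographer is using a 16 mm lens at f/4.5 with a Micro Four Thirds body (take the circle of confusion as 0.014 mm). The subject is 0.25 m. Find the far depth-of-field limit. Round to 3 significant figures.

265 mm

Hyperfocal distance H = f²/(N·c) + f = 16²/(4.5 × 0.014) + 16 = 256/0.063 + 16 ≈ 4079.5 mm ≈ 4.079 m.
Far limit Df = s·(H − f)/(H − s) = 250 × (4079.5 − 16) / (4079.5 − 250) = 250 × 4063.5 / 3829.5 ≈ 265.28 mm.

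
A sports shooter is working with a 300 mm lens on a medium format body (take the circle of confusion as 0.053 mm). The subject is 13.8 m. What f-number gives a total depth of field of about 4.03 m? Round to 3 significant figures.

f/18

Write h = H − f = f²/(N·c). The thin-lens limits are Dn = s·h/(h + (s−f)) and Df = s·h/(h − (s−f)), so DoF = Df − Dn = 2·s·(s−f)·h / (h² − (s−f)²).
That is a quadratic in h: DoF·h² − 2·s·(s−f)·h − DoF·(s−f)² = 0 ⇒ h = (s−f)·(s + √(s² + DoF²)) / DoF = 13500 × (13800 + √(13800² + 4030²)) / 4030 = 13500 × (13800 + 14376.4) / 4030 ≈ 94387 mm.
Then N = f²/(c·h) = 300² / (0.053 × 94387) = 90000 / 5002.5 ≈ 18.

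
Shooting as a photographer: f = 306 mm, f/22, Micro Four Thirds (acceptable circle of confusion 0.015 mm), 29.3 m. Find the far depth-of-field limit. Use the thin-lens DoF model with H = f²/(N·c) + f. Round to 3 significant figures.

32.6 m

Hyperfocal distance H = f²/(N·c) + f = 306²/(22 × 0.015) + 306 = 93636/0.33 + 306 ≈ 284051.5 mm ≈ 284.1 m.
Far limit Df = s·(H − f)/(H − s) = 29300 × (284051.5 − 306) / (284051.5 − 29300) = 29300 × 283745.5 / 254751.5 ≈ 32635 mm ≈ 32.6 m.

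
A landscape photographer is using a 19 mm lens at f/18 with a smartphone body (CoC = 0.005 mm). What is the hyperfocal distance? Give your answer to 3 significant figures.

Hyperfocal distance H = f²/(N·c) + f = 19²/(18 × 0.005) + 19 = 361/0.09 + 19 ≈ 4030.1 mm ≈ 4.03 m.

4.03 m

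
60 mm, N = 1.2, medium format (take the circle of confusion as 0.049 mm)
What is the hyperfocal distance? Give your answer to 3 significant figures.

Hyperfocal distance H = f²/(N·c) + f = 60²/(1.2 × 0.049) + 60 = 3600/0.0588 + 60 ≈ 61284.5 mm ≈ 61.3 m.

61.3 m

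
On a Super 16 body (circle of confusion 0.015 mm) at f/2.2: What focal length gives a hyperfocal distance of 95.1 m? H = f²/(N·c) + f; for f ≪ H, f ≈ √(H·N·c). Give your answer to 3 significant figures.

56.0 mm

From H = f²/(N·c) + f, with f ≪ H: f ≈ √(H·N·c) = √(95100 × 2.2 × 0.015) = √3138.3 ≈ 56.02 mm.
The +f correction barely moves this — solving exactly, f² + N·c·f − N·c·H = 0 ⇒ f = (−N·c + √((N·c)² + 4·N·c·H))/2 = (−0.033 + √12553)/2 ≈ 56.004 mm, so f ≈ 56.0 mm.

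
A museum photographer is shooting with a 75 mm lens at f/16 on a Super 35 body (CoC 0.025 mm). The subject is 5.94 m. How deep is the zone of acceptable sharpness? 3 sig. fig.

Hyperfocal distance H = f²/(N·c) + f = 75²/(16 × 0.025) + 75 = 5625/0.4 + 75 ≈ 14137.5 mm ≈ 14.14 m.
Near limit Dn = s·(H − f)/(H + s − 2f) = 5940 × (14137.5 − 75) / (14137.5 + 5940 − 2 × 75) = 5940 × 14062.5 / 19927.5 ≈ 4191.8 mm.
Far limit Df = s·(H − f)/(H − s) = 5940 × (14137.5 − 75) / (14137.5 − 5940) = 5940 × 14062.5 / 8197.5 ≈ 10189.8 mm.
Depth of field = Df − Dn = 10189.8 − 4191.8 ≈ 5998.0 mm ≈ 6.00 m.

6.00 m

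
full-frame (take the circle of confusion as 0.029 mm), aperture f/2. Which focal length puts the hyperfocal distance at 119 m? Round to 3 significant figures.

83.0 mm

From H = f²/(N·c) + f, with f ≪ H: f ≈ √(H·N·c) = √(119000 × 2 × 0.029) = √6902.0 ≈ 83.08 mm.
Exact: f² + N·c·f − N·c·H = 0 ⇒ f = (−N·c + √((N·c)² + 4·N·c·H))/2 = (−0.058 + √27608)/2 ≈ 83.049 mm ≈ 83.0 mm.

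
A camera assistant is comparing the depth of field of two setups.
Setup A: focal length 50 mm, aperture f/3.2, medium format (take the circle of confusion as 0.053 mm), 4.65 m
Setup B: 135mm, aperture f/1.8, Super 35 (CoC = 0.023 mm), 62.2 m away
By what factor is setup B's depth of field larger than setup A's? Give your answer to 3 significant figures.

5.57

Setup A: H = 50²/(3.2×0.053) + 50 ≈ 14790.6 mm; DoF = Df − Dn = 6759.3 − 3544.0 ≈ 3215.3 mm.
Setup B: H = 135²/(1.8×0.023) + 135 ≈ 440352.4 mm; DoF = Df − Dn = 72409 − 54514 ≈ 17895 mm.
Ratio = 17895 / 3215.3 ≈ 5.57.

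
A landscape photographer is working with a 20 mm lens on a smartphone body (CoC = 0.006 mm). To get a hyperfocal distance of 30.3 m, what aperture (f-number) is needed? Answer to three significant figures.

Rearrange H = f²/(N·c) + f for N: N = f² / ((H − f)·c).
N = 20² / ((30300 − 20) × 0.006) = 400 / 181.7 ≈ 2.20.

f/2.20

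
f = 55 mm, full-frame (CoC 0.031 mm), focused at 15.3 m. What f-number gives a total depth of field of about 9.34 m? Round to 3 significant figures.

Write h = H − f = f²/(N·c). The thin-lens limits are Dn = s·h/(h + (s−f)) and Df = s·h/(h − (s−f)), so DoF = Df − Dn = 2·s·(s−f)·h / (h² − (s−f)²).
That is a quadratic in h: DoF·h² − 2·s·(s−f)·h − DoF·(s−f)² = 0 ⇒ h = (s−f)·(s + √(s² + DoF²)) / DoF = 15245 × (15300 + √(15300² + 9340²)) / 9340 = 15245 × (15300 + 17925.6) / 9340 ≈ 54232 mm.
Then N = f²/(c·h) = 55² / (0.031 × 54232) = 3025 / 1681.2 ≈ 1.80.

f/1.80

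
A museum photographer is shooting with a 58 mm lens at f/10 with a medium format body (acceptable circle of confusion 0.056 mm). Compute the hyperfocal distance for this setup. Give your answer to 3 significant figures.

6.07 m

Hyperfocal distance H = f²/(N·c) + f = 58²/(10 × 0.056) + 58 = 3364/0.56 + 58 ≈ 6065.1 mm ≈ 6.07 m.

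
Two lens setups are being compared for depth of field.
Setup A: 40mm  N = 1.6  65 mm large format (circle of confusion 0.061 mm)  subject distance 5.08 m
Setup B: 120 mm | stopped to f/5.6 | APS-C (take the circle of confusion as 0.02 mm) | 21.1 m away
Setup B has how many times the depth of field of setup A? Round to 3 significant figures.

2.05

Setup A: H = 40²/(1.6×0.061) + 40 ≈ 16433.4 mm; DoF = Df − Dn = 7335.1 − 3885.5 ≈ 3449.6 mm.
Setup B: H = 120²/(5.6×0.02) + 120 ≈ 128691.4 mm; DoF = Df − Dn = 25214.4 − 18140.0 ≈ 7074.4 mm.
Ratio = 7074.4 / 3449.6 ≈ 2.05.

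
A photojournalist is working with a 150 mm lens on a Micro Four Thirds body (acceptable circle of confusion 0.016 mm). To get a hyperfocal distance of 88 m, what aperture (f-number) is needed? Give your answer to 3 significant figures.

f/16

Rearrange H = f²/(N·c) + f for N: N = f² / ((H − f)·c).
N = 150² / ((88000 − 150) × 0.016) = 22500 / 1406 ≈ 16.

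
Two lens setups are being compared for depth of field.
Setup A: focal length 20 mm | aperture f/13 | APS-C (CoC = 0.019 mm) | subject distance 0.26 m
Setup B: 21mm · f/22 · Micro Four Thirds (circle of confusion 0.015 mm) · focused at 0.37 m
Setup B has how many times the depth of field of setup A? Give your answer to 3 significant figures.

2.63

Setup A: H = 20²/(13×0.019) + 20 ≈ 1639.4 mm; DoF = Df − Dn = 305.236 − 226.441 ≈ 78.795 mm.
Setup B: H = 21²/(22×0.015) + 21 ≈ 1357.4 mm; DoF = Df − Dn = 500.78 − 293.38 ≈ 207.40 mm.
Ratio = 207.40 / 78.795 ≈ 2.63.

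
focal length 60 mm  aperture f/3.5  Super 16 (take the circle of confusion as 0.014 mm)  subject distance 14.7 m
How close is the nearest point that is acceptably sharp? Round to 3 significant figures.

12.3 m

Hyperfocal distance H = f²/(N·c) + f = 60²/(3.5 × 0.014) + 60 = 3600/0.049 + 60 ≈ 73529.4 mm ≈ 73.53 m.
Near limit Dn = s·(H − f)/(H + s − 2f) = 14700 × (73529.4 − 60) / (73529.4 + 14700 − 2 × 60) = 14700 × 73469.4 / 88109.4 ≈ 12257 mm ≈ 12.3 m.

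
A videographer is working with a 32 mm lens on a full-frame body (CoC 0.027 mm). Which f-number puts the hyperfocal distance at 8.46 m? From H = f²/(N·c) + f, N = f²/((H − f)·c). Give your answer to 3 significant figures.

Rearrange H = f²/(N·c) + f for N: N = f² / ((H − f)·c).
N = 32² / ((8460 − 32) × 0.027) = 1024 / 227.6 ≈ 4.50.

f/4.50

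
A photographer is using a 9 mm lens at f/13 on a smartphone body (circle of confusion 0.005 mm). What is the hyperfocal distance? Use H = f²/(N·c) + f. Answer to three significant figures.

1.26 m

Hyperfocal distance H = f²/(N·c) + f = 9²/(13 × 0.005) + 9 = 81/0.065 + 9 ≈ 1255.2 mm ≈ 1.26 m.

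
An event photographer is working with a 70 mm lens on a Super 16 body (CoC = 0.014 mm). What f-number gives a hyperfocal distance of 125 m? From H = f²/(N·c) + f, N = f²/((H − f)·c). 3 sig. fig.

Rearrange H = f²/(N·c) + f for N: N = f² / ((H − f)·c).
N = 70² / ((125000 − 70) × 0.014) = 4900 / 1749 ≈ 2.80.

f/2.80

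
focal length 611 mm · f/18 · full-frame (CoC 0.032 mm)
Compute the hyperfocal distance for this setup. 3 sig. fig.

Hyperfocal distance H = f²/(N·c) + f = 611²/(18 × 0.032) + 611 = 373321/0.576 + 611 ≈ 648737.7 mm ≈ 649 m.

649 m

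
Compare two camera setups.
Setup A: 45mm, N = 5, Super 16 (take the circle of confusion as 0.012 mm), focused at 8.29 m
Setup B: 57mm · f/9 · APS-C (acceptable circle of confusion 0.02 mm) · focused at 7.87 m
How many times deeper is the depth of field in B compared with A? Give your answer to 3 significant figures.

1.95

Setup A: H = 45²/(5×0.012) + 45 ≈ 33795.0 mm; DoF = Df − Dn = 10969.9 − 6662.4 ≈ 4307.5 mm.
Setup B: H = 57²/(9×0.02) + 57 ≈ 18107.0 mm; DoF = Df − Dn = 13876.5 − 5492.5 ≈ 8384.0 mm.
Ratio = 8384.0 / 4307.5 ≈ 1.95.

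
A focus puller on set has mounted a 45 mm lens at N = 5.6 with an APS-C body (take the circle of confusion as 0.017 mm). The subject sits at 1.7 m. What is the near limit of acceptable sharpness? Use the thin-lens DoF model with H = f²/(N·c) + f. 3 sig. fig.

Hyperfocal distance H = f²/(N·c) + f = 45²/(5.6 × 0.017) + 45 = 2025/0.0952 + 45 ≈ 21316.0 mm ≈ 21.32 m.
Near limit Dn = s·(H − f)/(H + s − 2f) = 1700 × (21316.0 − 45) / (21316.0 + 1700 − 2 × 45) = 1700 × 21271.0 / 22926.0 ≈ 1577.3 mm ≈ 1.58 m.

1.58 m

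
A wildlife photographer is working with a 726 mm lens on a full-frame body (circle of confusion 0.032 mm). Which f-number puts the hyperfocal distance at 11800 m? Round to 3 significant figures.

f/1.40

Rearrange H = f²/(N·c) + f for N: N = f² / ((H − f)·c).
N = 726² / ((11800000 − 726) × 0.032) = 527076 / 377577 ≈ 1.40.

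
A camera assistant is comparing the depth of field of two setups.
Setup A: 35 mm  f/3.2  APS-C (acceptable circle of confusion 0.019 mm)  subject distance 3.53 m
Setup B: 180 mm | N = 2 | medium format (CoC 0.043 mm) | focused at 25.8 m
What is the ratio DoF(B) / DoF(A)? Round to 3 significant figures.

Setup A: H = 35²/(3.2×0.019) + 35 ≈ 20183.0 mm; DoF = Df − Dn = 4270.8 − 3008.2 ≈ 1262.6 mm.
Setup B: H = 180²/(2×0.043) + 180 ≈ 376924.2 mm; DoF = Df − Dn = 27682.5 − 24157.2 ≈ 3525.3 mm.
Ratio = 3525.3 / 1262.6 ≈ 2.79.

2.79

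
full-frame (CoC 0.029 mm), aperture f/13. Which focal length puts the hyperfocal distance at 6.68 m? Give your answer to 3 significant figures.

50.0 mm

From H = f²/(N·c) + f, with f ≪ H: f ≈ √(H·N·c) = √(6680 × 13 × 0.029) = √2518.4 ≈ 50.18 mm.
Exact: f² + N·c·f − N·c·H = 0 ⇒ f = (−N·c + √((N·c)² + 4·N·c·H))/2 = (−0.377 + √10074)/2 ≈ 49.995 mm ≈ 50.0 mm.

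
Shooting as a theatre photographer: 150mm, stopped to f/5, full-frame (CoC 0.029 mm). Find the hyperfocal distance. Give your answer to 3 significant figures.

Hyperfocal distance H = f²/(N·c) + f = 150²/(5 × 0.029) + 150 = 22500/0.145 + 150 ≈ 155322.4 mm ≈ 155 m.

155 m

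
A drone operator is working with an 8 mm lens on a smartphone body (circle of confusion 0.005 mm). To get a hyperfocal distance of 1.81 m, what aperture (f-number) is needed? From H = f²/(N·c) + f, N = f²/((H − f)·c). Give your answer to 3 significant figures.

Rearrange H = f²/(N·c) + f for N: N = f² / ((H − f)·c).
N = 8² / ((1810 − 8) × 0.005) = 64 / 9.010 ≈ 7.10.

f/7.10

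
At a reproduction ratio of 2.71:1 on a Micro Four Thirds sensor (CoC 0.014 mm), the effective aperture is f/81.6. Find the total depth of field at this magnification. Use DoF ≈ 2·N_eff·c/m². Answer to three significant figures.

0.311 mm

At magnification m, DoF ≈ 2·N_eff·c/m² = 2 × 81.6 × 0.014 / 2.71² = 2.285 / 7.344 ≈ 0.311 mm.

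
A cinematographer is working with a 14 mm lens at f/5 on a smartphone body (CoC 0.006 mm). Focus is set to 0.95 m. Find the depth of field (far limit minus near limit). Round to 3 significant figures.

Hyperfocal distance H = f²/(N·c) + f = 14²/(5 × 0.006) + 14 = 196/0.03 + 14 ≈ 6547.3 mm ≈ 6.547 m.
Near limit Dn = s·(H − f)/(H + s − 2f) = 950 × (6547.3 − 14) / (6547.3 + 950 − 2 × 14) = 950 × 6533.3 / 7469.3 ≈ 830.95 mm.
Far limit Df = s·(H − f)/(H − s) = 950 × (6547.3 − 14) / (6547.3 − 950) = 950 × 6533.3 / 5597.3 ≈ 1108.86 mm.
Depth of field = Df − Dn = 1108.86 − 830.95 ≈ 277.91 mm.

278 mm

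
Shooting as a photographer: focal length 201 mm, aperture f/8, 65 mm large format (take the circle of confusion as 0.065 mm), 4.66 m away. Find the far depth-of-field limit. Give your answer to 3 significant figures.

Hyperfocal distance H = f²/(N·c) + f = 201²/(8 × 0.065) + 201 = 40401/0.52 + 201 ≈ 77895.2 mm ≈ 77.90 m.
Far limit Df = s·(H − f)/(H − s) = 4660 × (77895.2 − 201) / (77895.2 − 4660) = 4660 × 77694.2 / 73235.2 ≈ 4943.7 mm ≈ 4.94 m.

4.94 m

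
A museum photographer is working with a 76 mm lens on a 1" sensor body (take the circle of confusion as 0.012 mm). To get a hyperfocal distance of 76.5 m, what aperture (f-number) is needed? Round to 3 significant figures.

f/6.30

Rearrange H = f²/(N·c) + f for N: N = f² / ((H − f)·c).
N = 76² / ((76500 − 76) × 0.012) = 5776 / 917.1 ≈ 6.30.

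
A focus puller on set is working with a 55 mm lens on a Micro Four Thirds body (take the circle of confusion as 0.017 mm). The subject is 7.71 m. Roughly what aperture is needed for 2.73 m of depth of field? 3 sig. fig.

Write h = H − f = f²/(N·c). The thin-lens limits are Dn = s·h/(h + (s−f)) and Df = s·h/(h − (s−f)), so DoF = Df − Dn = 2·s·(s−f)·h / (h² − (s−f)²).
That is a quadratic in h: DoF·h² − 2·s·(s−f)·h − DoF·(s−f)² = 0 ⇒ h = (s−f)·(s + √(s² + DoF²)) / DoF = 7655 × (7710 + √(7710² + 2730²)) / 2730 = 7655 × (7710 + 8179.06) / 2730 ≈ 44553 mm.
Then N = f²/(c·h) = 55² / (0.017 × 44553) = 3025 / 757.41 ≈ 3.99.

f/3.99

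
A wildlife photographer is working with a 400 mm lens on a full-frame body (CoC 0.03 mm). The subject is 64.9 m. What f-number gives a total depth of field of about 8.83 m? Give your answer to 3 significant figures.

f/5.60

Write h = H − f = f²/(N·c). The thin-lens limits are Dn = s·h/(h + (s−f)) and Df = s·h/(h − (s−f)), so DoF = Df − Dn = 2·s·(s−f)·h / (h² − (s−f)²).
That is a quadratic in h: DoF·h² − 2·s·(s−f)·h − DoF·(s−f)² = 0 ⇒ h = (s−f)·(s + √(s² + DoF²)) / DoF = 64500 × (64900 + √(64900² + 8830²)) / 8830 = 64500 × (64900 + 65497.9) / 8830 ≈ 952510 mm.
Then N = f²/(c·h) = 400² / (0.03 × 952510) = 160000 / 28575 ≈ 5.60.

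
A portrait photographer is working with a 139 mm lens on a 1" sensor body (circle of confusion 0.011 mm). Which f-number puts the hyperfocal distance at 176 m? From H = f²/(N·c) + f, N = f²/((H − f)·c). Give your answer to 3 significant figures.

f/9.99

Rearrange H = f²/(N·c) + f for N: N = f² / ((H − f)·c).
N = 139² / ((176000 − 139) × 0.011) = 19321 / 1934 ≈ 9.99.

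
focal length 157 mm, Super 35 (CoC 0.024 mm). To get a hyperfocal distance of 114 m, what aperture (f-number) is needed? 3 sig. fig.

Rearrange H = f²/(N·c) + f for N: N = f² / ((H − f)·c).
N = 157² / ((114000 − 157) × 0.024) = 24649 / 2732 ≈ 9.02.

f/9.02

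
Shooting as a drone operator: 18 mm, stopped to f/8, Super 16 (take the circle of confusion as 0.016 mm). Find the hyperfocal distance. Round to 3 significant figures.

2.55 m

Hyperfocal distance H = f²/(N·c) + f = 18²/(8 × 0.016) + 18 = 324/0.128 + 18 ≈ 2549.2 mm ≈ 2.55 m.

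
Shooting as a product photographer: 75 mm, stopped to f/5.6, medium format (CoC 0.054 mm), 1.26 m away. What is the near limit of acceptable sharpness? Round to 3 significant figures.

1.18 m

Hyperfocal distance H = f²/(N·c) + f = 75²/(5.6 × 0.054) + 75 = 5625/0.3024 + 75 ≈ 18676.2 mm ≈ 18.68 m.
Near limit Dn = s·(H − f)/(H + s − 2f) = 1260 × (18676.2 − 75) / (18676.2 + 1260 − 2 × 75) = 1260 × 18601.2 / 19786.2 ≈ 1184.5 mm ≈ 1.18 m.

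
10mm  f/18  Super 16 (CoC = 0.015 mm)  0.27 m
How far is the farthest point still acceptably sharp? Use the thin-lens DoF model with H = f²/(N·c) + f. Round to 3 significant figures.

0.906 m

Hyperfocal distance H = f²/(N·c) + f = 10²/(18 × 0.015) + 10 = 100/0.27 + 10 ≈ 380.4 mm ≈ 0.380 m.
Far limit Df = s·(H − f)/(H − s) = 270 × (380.4 − 10) / (380.4 − 270) = 270 × 370.4 / 110.4 ≈ 906.04 mm ≈ 0.906 m.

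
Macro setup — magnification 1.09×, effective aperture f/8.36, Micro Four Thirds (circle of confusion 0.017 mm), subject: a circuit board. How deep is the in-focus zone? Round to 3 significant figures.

At magnification m, DoF ≈ 2·N_eff·c/m² = 2 × 8.36 × 0.017 / 1.09² = 0.2842 / 1.188 ≈ 0.239 mm.

0.239 mm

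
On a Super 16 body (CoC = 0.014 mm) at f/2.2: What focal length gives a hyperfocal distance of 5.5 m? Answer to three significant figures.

From H = f²/(N·c) + f, with f ≪ H: f ≈ √(H·N·c) = √(5500 × 2.2 × 0.014) = √169.40 ≈ 13.02 mm.
The +f correction barely moves this — solving exactly, f² + N·c·f − N·c·H = 0 ⇒ f = (−N·c + √((N·c)² + 4·N·c·H))/2 = (−0.0308 + √677.60)/2 ≈ 13.000 mm, so f ≈ 13.0 mm.

13.0 mm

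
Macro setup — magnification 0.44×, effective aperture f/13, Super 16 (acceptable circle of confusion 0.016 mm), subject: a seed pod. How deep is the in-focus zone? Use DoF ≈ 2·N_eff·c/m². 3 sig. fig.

2.15 mm

At magnification m, DoF ≈ 2·N_eff·c/m² = 2 × 13 × 0.016 / 0.44² = 0.416 / 0.1936 ≈ 2.15 mm.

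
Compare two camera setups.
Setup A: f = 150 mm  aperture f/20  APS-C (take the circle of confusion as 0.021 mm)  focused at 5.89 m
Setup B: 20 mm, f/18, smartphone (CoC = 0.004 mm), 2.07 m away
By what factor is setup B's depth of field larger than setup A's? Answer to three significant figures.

Setup A: H = 150²/(20×0.021) + 150 ≈ 53721.4 mm; DoF = Df − Dn = 6596.8 − 5320.0 ≈ 1276.8 mm.
Setup B: H = 20²/(18×0.004) + 20 ≈ 5575.6 mm; DoF = Df − Dn = 3280.5 − 1512.1 ≈ 1768.4 mm.
Ratio = 1768.4 / 1276.8 ≈ 1.39.

1.39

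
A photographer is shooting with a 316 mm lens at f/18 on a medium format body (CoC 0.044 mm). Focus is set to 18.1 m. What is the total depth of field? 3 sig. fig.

Hyperfocal distance H = f²/(N·c) + f = 316²/(18 × 0.044) + 316 = 99856/0.792 + 316 ≈ 126396.8 mm ≈ 126.4 m.
Near limit Dn = s·(H − f)/(H + s − 2f) = 18100 × (126396.8 − 316) / (126396.8 + 18100 − 2 × 316) = 18100 × 126080.8 / 143864.8 ≈ 15862.5 mm.
Far limit Df = s·(H − f)/(H − s) = 18100 × (126396.8 − 316) / (126396.8 − 18100) = 18100 × 126080.8 / 108296.8 ≈ 21072.3 mm.
Depth of field = Df − Dn = 21072.3 − 15862.5 ≈ 5209.8 mm ≈ 5.21 m.

5.21 m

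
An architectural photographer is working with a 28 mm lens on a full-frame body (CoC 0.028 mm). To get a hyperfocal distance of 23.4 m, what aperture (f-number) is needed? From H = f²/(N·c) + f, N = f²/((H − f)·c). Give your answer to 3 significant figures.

Rearrange H = f²/(N·c) + f for N: N = f² / ((H − f)·c).
N = 28² / ((23400 − 28) × 0.028) = 784 / 654.4 ≈ 1.20.

f/1.20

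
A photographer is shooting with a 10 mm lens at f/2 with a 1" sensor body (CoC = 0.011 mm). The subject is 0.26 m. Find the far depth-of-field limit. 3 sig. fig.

275 mm

Hyperfocal distance H = f²/(N·c) + f = 10²/(2 × 0.011) + 10 = 100/0.022 + 10 ≈ 4555.5 mm ≈ 4.555 m.
Far limit Df = s·(H − f)/(H − s) = 260 × (4555.5 − 10) / (4555.5 − 260) = 260 × 4545.5 / 4295.5 ≈ 275.13 mm.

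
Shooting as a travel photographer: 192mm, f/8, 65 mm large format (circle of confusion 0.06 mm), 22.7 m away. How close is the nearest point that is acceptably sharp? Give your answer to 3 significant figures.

17.6 m

Hyperfocal distance H = f²/(N·c) + f = 192²/(8 × 0.06) + 192 = 36864/0.48 + 192 ≈ 76992.0 mm ≈ 76.99 m.
Near limit Dn = s·(H − f)/(H + s − 2f) = 22700 × (76992.0 − 192) / (76992.0 + 22700 − 2 × 192) = 22700 × 76800.0 / 99308.0 ≈ 17555 mm ≈ 17.6 m.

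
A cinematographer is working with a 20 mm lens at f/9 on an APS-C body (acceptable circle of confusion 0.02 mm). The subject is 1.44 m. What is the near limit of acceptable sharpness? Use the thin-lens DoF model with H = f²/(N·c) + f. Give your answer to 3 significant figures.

0.879 m

Hyperfocal distance H = f²/(N·c) + f = 20²/(9 × 0.02) + 20 = 400/0.18 + 20 ≈ 2242.2 mm ≈ 2.242 m.
Near limit Dn = s·(H − f)/(H + s − 2f) = 1440 × (2242.2 − 20) / (2242.2 + 1440 − 2 × 20) = 1440 × 2222.2 / 3642.2 ≈ 878.58 mm ≈ 0.879 m.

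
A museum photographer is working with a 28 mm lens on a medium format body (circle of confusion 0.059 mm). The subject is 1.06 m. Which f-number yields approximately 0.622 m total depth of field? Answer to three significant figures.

f/3.50

Write h = H − f = f²/(N·c). The thin-lens limits are Dn = s·h/(h + (s−f)) and Df = s·h/(h − (s−f)), so DoF = Df − Dn = 2·s·(s−f)·h / (h² − (s−f)²).
That is a quadratic in h: DoF·h² − 2·s·(s−f)·h − DoF·(s−f)² = 0 ⇒ h = (s−f)·(s + √(s² + DoF²)) / DoF = 1032 × (1060 + √(1060² + 622²)) / 622 = 1032 × (1060 + 1229.02) / 622 ≈ 3797.9 mm.
Then N = f²/(c·h) = 28² / (0.059 × 3797.9) = 784 / 224.07 ≈ 3.50.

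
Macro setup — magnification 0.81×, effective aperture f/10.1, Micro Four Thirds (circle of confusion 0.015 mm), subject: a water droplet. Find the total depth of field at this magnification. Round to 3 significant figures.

0.462 mm

At magnification m, DoF ≈ 2·N_eff·c/m² = 2 × 10.1 × 0.015 / 0.81² = 0.303 / 0.6561 ≈ 0.462 mm.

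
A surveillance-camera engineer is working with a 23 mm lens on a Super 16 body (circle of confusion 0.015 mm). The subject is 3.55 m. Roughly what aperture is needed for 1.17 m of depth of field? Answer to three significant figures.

Write h = H − f = f²/(N·c). The thin-lens limits are Dn = s·h/(h + (s−f)) and Df = s·h/(h − (s−f)), so DoF = Df − Dn = 2·s·(s−f)·h / (h² − (s−f)²).
That is a quadratic in h: DoF·h² − 2·s·(s−f)·h − DoF·(s−f)² = 0 ⇒ h = (s−f)·(s + √(s² + DoF²)) / DoF = 3527 × (3550 + √(3550² + 1170²)) / 1170 = 3527 × (3550 + 3737.83) / 1170 ≈ 21969 mm.
Then N = f²/(c·h) = 23² / (0.015 × 21969) = 529 / 329.54 ≈ 1.61.

f/1.61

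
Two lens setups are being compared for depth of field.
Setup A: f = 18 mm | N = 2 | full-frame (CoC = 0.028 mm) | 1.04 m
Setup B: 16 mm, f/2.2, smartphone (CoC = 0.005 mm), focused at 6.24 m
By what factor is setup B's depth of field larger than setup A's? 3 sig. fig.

Setup A: H = 18²/(2×0.028) + 18 ≈ 5803.7 mm; DoF = Df − Dn = 1263.12 − 883.87 ≈ 379.25 mm.
Setup B: H = 16²/(2.2×0.005) + 16 ≈ 23288.7 mm; DoF = Df − Dn = 8518.0 − 4923.3 ≈ 3594.7 mm.
Ratio = 3594.7 / 379.25 ≈ 9.48.

9.48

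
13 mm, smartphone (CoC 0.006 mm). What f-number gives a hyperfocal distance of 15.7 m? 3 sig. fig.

f/1.80

Rearrange H = f²/(N·c) + f for N: N = f² / ((H − f)·c).
N = 13² / ((15700 − 13) × 0.006) = 169 / 94.12 ≈ 1.80.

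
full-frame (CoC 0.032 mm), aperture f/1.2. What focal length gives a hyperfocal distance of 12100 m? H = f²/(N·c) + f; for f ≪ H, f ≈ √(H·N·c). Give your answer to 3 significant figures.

From H = f²/(N·c) + f, with f ≪ H: f ≈ √(H·N·c) = √(12100000 × 1.2 × 0.032) = √464640 ≈ 681.6 mm.
The +f correction barely moves this — solving exactly, f² + N·c·f − N·c·H = 0 ⇒ f = (−N·c + √((N·c)² + 4·N·c·H))/2 = (−0.0384 + √1858560)/2 ≈ 681.63 mm, so f ≈ 682 mm.

682 mm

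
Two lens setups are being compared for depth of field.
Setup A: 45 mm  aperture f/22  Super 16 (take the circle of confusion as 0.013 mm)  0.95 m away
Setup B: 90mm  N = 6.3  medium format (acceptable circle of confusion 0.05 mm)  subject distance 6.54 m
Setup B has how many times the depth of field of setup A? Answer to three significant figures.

14.2

Setup A: H = 45²/(22×0.013) + 45 ≈ 7125.4 mm; DoF = Df − Dn = 1089.22 − 842.34 ≈ 246.88 mm.
Setup B: H = 90²/(6.3×0.05) + 90 ≈ 25804.3 mm; DoF = Df − Dn = 8729.7 − 5228.5 ≈ 3501.2 mm.
Ratio = 3501.2 / 246.88 ≈ 14.2.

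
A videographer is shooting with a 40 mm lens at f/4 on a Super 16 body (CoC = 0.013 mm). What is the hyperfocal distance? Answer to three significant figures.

30.8 m

Hyperfocal distance H = f²/(N·c) + f = 40²/(4 × 0.013) + 40 = 1600/0.052 + 40 ≈ 30809.2 mm ≈ 30.8 m.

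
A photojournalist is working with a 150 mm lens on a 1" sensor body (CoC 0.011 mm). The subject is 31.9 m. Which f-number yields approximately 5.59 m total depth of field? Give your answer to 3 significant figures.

f/5.60

Write h = H − f = f²/(N·c). The thin-lens limits are Dn = s·h/(h + (s−f)) and Df = s·h/(h − (s−f)), so DoF = Df − Dn = 2·s·(s−f)·h / (h² − (s−f)²).
That is a quadratic in h: DoF·h² − 2·s·(s−f)·h − DoF·(s−f)² = 0 ⇒ h = (s−f)·(s + √(s² + DoF²)) / DoF = 31750 × (31900 + √(31900² + 5590²)) / 5590 = 31750 × (31900 + 32386.1) / 5590 ≈ 365131 mm.
Then N = f²/(c·h) = 150² / (0.011 × 365131) = 22500 / 4016.4 ≈ 5.60.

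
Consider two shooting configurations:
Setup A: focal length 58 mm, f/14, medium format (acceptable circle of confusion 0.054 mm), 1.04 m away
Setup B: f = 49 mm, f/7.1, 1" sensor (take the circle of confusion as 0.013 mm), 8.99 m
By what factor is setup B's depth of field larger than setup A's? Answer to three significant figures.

Setup A: H = 58²/(14×0.054) + 58 ≈ 4507.7 mm; DoF = Df − Dn = 1334.51 − 851.98 ≈ 482.53 mm.
Setup B: H = 49²/(7.1×0.013) + 49 ≈ 26062.0 mm; DoF = Df − Dn = 13698.3 − 6690.4 ≈ 7007.9 mm.
Ratio = 7007.9 / 482.53 ≈ 14.5.

14.5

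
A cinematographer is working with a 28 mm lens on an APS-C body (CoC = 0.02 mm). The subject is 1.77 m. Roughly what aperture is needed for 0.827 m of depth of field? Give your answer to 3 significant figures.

Write h = H − f = f²/(N·c). The thin-lens limits are Dn = s·h/(h + (s−f)) and Df = s·h/(h − (s−f)), so DoF = Df − Dn = 2·s·(s−f)·h / (h² − (s−f)²).
That is a quadratic in h: DoF·h² − 2·s·(s−f)·h − DoF·(s−f)² = 0 ⇒ h = (s−f)·(s + √(s² + DoF²)) / DoF = 1742 × (1770 + √(1770² + 827²)) / 827 = 1742 × (1770 + 1953.67) / 827 ≈ 7843.6 mm.
Then N = f²/(c·h) = 28² / (0.02 × 7843.6) = 784 / 156.87 ≈ 5.

f/5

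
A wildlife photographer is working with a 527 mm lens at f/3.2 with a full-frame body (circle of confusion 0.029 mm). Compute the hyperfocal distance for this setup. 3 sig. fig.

Hyperfocal distance H = f²/(N·c) + f = 527²/(3.2 × 0.029) + 527 = 277729/0.0928 + 527 ≈ 2993296.4 mm ≈ 2990 m.

2990 m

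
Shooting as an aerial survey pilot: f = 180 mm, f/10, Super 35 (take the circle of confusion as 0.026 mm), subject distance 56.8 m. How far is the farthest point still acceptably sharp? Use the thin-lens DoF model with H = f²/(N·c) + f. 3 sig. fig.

Hyperfocal distance H = f²/(N·c) + f = 180²/(10 × 0.026) + 180 = 32400/0.26 + 180 ≈ 124795.4 mm ≈ 124.8 m.
Far limit Df = s·(H − f)/(H − s) = 56800 × (124795.4 − 180) / (124795.4 − 56800) = 56800 × 124615.4 / 67995.4 ≈ 104098 mm ≈ 104 m.

104 m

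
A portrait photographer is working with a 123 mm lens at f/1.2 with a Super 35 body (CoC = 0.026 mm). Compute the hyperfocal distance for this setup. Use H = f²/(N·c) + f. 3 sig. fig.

Hyperfocal distance H = f²/(N·c) + f = 123²/(1.2 × 0.026) + 123 = 15129/0.0312 + 123 ≈ 485026.8 mm ≈ 485 m.

485 m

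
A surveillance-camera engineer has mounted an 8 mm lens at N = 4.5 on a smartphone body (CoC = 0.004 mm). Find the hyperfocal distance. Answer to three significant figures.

3.56 m

Hyperfocal distance H = f²/(N·c) + f = 8²/(4.5 × 0.004) + 8 = 64/0.018 + 8 ≈ 3563.6 mm ≈ 3.56 m.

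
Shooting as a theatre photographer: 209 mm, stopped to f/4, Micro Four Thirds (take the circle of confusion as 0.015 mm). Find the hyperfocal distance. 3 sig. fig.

728 m

Hyperfocal distance H = f²/(N·c) + f = 209²/(4 × 0.015) + 209 = 43681/0.06 + 209 ≈ 728225.7 mm ≈ 728 m.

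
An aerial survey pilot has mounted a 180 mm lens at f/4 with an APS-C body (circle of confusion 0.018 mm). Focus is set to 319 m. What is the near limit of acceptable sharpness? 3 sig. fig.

187 m

Hyperfocal distance H = f²/(N·c) + f = 180²/(4 × 0.018) + 180 = 32400/0.072 + 180 ≈ 450180.0 mm ≈ 450.2 m.
Near limit Dn = s·(H − f)/(H + s − 2f) = 319000 × (450180.0 − 180) / (450180.0 + 319000 − 2 × 180) = 319000 × 450000.0 / 768820.0 ≈ 186715 mm ≈ 187 m.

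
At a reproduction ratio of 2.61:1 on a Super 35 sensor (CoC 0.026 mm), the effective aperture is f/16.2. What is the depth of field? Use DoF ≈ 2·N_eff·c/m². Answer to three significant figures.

0.124 mm

At magnification m, DoF ≈ 2·N_eff·c/m² = 2 × 16.2 × 0.026 / 2.61² = 0.8424 / 6.812 ≈ 0.124 mm.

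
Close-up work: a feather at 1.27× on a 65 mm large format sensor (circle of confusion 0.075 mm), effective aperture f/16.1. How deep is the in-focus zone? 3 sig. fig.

At magnification m, DoF ≈ 2·N_eff·c/m² = 2 × 16.1 × 0.075 / 1.27² = 2.415 / 1.613 ≈ 1.5 mm.

1.50 mm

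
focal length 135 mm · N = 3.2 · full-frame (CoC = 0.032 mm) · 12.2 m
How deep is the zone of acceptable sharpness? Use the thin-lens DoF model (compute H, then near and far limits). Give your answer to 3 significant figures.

Hyperfocal distance H = f²/(N·c) + f = 135²/(3.2 × 0.032) + 135 = 18225/0.1024 + 135 ≈ 178113.5 mm ≈ 178.1 m.
Near limit Dn = s·(H − f)/(H + s − 2f) = 12200 × (178113.5 − 135) / (178113.5 + 12200 − 2 × 135) = 12200 × 177978.5 / 190043.5 ≈ 11425.5 mm.
Far limit Df = s·(H − f)/(H − s) = 12200 × (178113.5 − 135) / (178113.5 − 12200) = 12200 × 177978.5 / 165913.5 ≈ 13087.2 mm.
Depth of field = Df − Dn = 13087.2 − 11425.5 ≈ 1661.7 mm ≈ 1.66 m.

1.66 m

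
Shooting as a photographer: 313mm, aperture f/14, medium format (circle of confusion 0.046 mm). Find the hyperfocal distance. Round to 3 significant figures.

Hyperfocal distance H = f²/(N·c) + f = 313²/(14 × 0.046) + 313 = 97969/0.644 + 313 ≈ 152438.8 mm ≈ 152 m.

152 m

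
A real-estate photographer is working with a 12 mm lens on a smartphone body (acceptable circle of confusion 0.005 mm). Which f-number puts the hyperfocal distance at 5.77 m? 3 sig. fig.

f/5

Rearrange H = f²/(N·c) + f for N: N = f² / ((H − f)·c).
N = 12² / ((5770 − 12) × 0.005) = 144 / 28.79 ≈ 5.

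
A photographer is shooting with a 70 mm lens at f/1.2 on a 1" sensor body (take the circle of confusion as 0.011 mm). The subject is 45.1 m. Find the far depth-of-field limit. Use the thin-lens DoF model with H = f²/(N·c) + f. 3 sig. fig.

51.3 m

Hyperfocal distance H = f²/(N·c) + f = 70²/(1.2 × 0.011) + 70 = 4900/0.0132 + 70 ≈ 371282.1 mm ≈ 371.3 m.
Far limit Df = s·(H − f)/(H − s) = 45100 × (371282.1 − 70) / (371282.1 − 45100) = 45100 × 371212.1 / 326182.1 ≈ 51326 mm ≈ 51.3 m.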